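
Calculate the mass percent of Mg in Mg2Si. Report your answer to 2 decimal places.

Molar mass = 2(24.31) + 1(28.09) = 76.710 g/mol
Mass of Mg per mole = 2 × 24.31 = 48.620 g
% Mg = 48.620 / 76.710 × 100 = 63.38%

63.38%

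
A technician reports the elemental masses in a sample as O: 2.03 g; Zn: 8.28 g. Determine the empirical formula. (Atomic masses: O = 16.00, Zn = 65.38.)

OZn

Moles — O: 2.03 / 16.00 = 0.1269 mol; Zn: 8.28 / 65.38 = 0.1266 mol
Smallest is Zn at 0.1266 mol; normalising gives O 1.002, Zn 1.000
Ratio ≈ 1:1, so the empirical formula is OZn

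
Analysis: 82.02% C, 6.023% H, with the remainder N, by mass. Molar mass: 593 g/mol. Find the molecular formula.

Assume 100 g: 82.02 g C, 6.023 g H, 11.957 g N.
C: 82.02 g ÷ 12.01 g/mol = 6.829 mol
H: 6.023 g ÷ 1.008 g/mol = 5.975 mol
N: 11.957 g ÷ 14.01 g/mol = 0.8535 mol
Divide by the smallest (0.8535 mol N): C 8.002, H 7.001, N 1.000
Ratio ≈ 8:7:1, so the empirical formula is C8H7N
Empirical-formula mass = 117.15 g/mol
n = 593 / 117.15 = 5.06 ≈ 5
Molecular formula = (C8H7N)×5 = C40H35N5

C40H35N5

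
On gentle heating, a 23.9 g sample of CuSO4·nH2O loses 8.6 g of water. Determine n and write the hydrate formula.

Mass of anhydrous CuSO4 = 23.9 − 8.6 = 15.3 g
mol H2O = 8.6 / 18.02 = 0.4772
Molar mass of CuSO4 = 159.62 g/mol → mol CuSO4 = 15.3 / 159.62 = 0.09585
n = 0.4772 / 0.09585 = 4.98 ≈ 5 → CuSO4·5H2O

CuSO4·5H2O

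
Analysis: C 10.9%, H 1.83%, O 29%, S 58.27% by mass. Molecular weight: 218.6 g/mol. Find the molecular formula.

C2H4O4S4

Assume 100 g: 10.9 g C, 1.83 g H, 29 g O, 58.27 g S.
Moles — C: 10.9 / 12.01 = 0.9076 mol; H: 1.83 / 1.008 = 1.815 mol; O: 29 / 16.00 = 1.812 mol; S: 58.27 / 32.07 = 1.817 mol
Ratios (÷ 0.9076): C 1.000, H 2.000, O 1.997, S 2.002
→ CH2O2S2
Empirical-formula mass = 110.17 g/mol
n = 218.6 / 110.17 = 1.98 ≈ 2
Molecular formula = (CH2O2S2)×2 = C2H4O4S4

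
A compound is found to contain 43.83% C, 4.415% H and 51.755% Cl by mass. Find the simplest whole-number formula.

Assume 100 g: 43.83 g C, 4.415 g H, 51.755 g Cl.
n(C) = 43.83/12.01 = 3.649, n(H) = 4.415/1.008 = 4.38, n(Cl) = 51.755/35.45 = 1.46
Smallest is Cl at 1.46 mol; normalising gives C 2.500, H 3.000, Cl 1.000
×2: C 5.00, H 6.00, Cl 2.00 → C5H6Cl2

C5H6Cl2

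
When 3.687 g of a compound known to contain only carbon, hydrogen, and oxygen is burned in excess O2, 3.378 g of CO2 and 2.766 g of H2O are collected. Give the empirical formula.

CH4O2

mol C = 3.378 / 44.01 = 0.07676; mass C = 0.07676 × 12.01 = 0.9218 g
mol H = 2 × (2.766 / 18.02) = 0.3070; mass H = 0.3070 × 1.008 = 0.3094 g
mass O = 3.687 − (1.231) = 2.456 g → mol O = 0.1535
Divide by the smallest (0.07676 mol C): C 1.000, H 4.000, O 2.000
≈ 1:4:2 → CH4O2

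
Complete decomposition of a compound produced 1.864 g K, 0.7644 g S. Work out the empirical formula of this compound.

Moles — K: 1.864 / 39.10 = 0.04767 mol; S: 0.7644 / 32.07 = 0.02384 mol
Divide by the smallest (0.02384 mol S): K 2.000, S 1.000
→ K2S

K2S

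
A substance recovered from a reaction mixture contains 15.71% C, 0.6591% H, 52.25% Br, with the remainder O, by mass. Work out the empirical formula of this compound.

Assume 100 g: 15.71 g C, 0.6591 g H, 52.25 g Br, 31.381 g O.
Moles — C: 15.71 / 12.01 = 1.308 mol; H: 0.6591 / 1.008 = 0.6539 mol; Br: 52.25 / 79.90 = 0.6539 mol; O: 31.381 / 16.00 = 1.961 mol
Smallest is H at 0.6539 mol; normalising gives C 2.001, H 1.000, Br 1.000, O 3.000
≈ 2:1:1:3 → C2HBrO3

C2HBrO3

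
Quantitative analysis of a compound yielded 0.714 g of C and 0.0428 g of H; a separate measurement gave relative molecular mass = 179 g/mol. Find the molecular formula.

C: 0.714 g ÷ 12.01 g/mol = 0.05945 mol
H: 0.0428 g ÷ 1.008 g/mol = 0.04246 mol
Divide by the smallest (0.04246 mol H): C 1.400, H 1.000
Multiply by 5: C 7.00, H 5.00 → C7H5
Empirical-formula mass = 89.11 g/mol
n = 179 / 89.11 = 2.01 ≈ 2
Molecular formula = (C7H5)×2 = C14H10

C14H10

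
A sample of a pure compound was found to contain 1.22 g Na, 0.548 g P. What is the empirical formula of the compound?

n(Na) = 1.22/22.99 = 0.05307, n(P) = 0.548/30.97 = 0.01769
Ratios (÷ 0.01769): Na 2.999, P 1.000
≈ 3:1 → Na3P

Na3P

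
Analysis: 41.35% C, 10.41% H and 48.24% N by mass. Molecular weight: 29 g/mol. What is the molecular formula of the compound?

Assume 100 g: 41.35 g C, 10.41 g H, 48.24 g N.
C: 41.35 g ÷ 12.01 g/mol = 3.443 mol
H: 10.41 g ÷ 1.008 g/mol = 10.33 mol
N: 48.24 g ÷ 14.01 g/mol = 3.443 mol
Smallest is C at 3.443 mol; normalising gives C 1.000, H 3.000, N 1.000
Ratio ≈ 1:3:1, so the empirical formula is CH3N
Empirical-formula mass = 29.04 g/mol
n = 29 / 29.04 = 1.00 ≈ 1
Molecular formula = empirical formula = CH3N

CH3N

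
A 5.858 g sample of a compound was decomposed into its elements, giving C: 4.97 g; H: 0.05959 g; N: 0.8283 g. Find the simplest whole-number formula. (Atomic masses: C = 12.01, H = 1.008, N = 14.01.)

C7HN

Moles — C: 4.97 / 12.01 = 0.4138 mol; H: 0.05959 / 1.008 = 0.05912 mol; N: 0.8283 / 14.01 = 0.05912 mol
Ratios (÷ 0.05912): C 7.000, H 1.000, N 1.000
≈ 7:1:1 → C7HN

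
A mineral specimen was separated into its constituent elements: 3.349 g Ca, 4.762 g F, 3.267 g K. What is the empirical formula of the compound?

CaF3K

n(Ca) = 3.349/40.08 = 0.08356, n(F) = 4.762/19.00 = 0.2506, n(K) = 3.267/39.10 = 0.08355
Smallest is K at 0.08355 mol; normalising gives Ca 1.000, F 3.000, K 1.000
→ CaF3K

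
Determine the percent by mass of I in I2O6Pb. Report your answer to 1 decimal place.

Molar mass = 2(126.90) + 6(16.00) + 1(207.2) = 557.000 g/mol
Mass of I per mole = 2 × 126.90 = 253.800 g
% I = 253.800 / 557.000 × 100 = 45.6%

45.6%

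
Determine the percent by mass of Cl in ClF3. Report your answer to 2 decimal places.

38.35%

Molar mass = 1(35.45) + 3(19.00) = 92.450 g/mol
Mass of Cl per mole = 1 × 35.45 = 35.450 g
% Cl = 35.450 / 92.450 × 100 = 38.35%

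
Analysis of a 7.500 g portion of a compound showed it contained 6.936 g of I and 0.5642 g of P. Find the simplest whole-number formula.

Moles — I: 6.936 / 126.90 = 0.05466 mol; P: 0.5642 / 30.97 = 0.01822 mol
Ratios (÷ 0.01822): I 3.000, P 1.000
→ I3P

I3P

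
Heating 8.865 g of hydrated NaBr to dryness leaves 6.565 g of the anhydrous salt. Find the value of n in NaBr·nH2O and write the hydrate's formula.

NaBr·2H2O

Mass of water lost = 8.865 − 6.565 = 2.3 g → 2.3 / 18.02 = 0.1276 mol H2O
Molar mass of NaBr = 102.89 g/mol → mol NaBr = 6.565 / 102.89 = 0.06381
n = 0.1276 / 0.06381 = 2.00 ≈ 2 → NaBr·2H2O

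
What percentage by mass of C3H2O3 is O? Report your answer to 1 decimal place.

Molar mass = 3(12.01) + 2(1.008) + 3(16.00) = 86.046 g/mol
Mass of O per mole = 3 × 16.00 = 48.000 g
% O = 48.000 / 86.046 × 100 = 55.8%

55.8%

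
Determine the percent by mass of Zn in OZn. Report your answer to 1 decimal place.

Molar mass = 1(16.00) + 1(65.38) = 81.380 g/mol
Mass of Zn per mole = 1 × 65.38 = 65.380 g
% Zn = 65.380 / 81.380 × 100 = 80.3%

80.3%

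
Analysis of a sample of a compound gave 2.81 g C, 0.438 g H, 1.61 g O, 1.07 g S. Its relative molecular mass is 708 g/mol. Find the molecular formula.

Moles — C: 2.81 / 12.01 = 0.234 mol; H: 0.438 / 1.008 = 0.4345 mol; O: 1.61 / 16.00 = 0.1006 mol; S: 1.07 / 32.07 = 0.03336 mol
Smallest is S at 0.03336 mol; normalising gives C 7.013, H 13.024, O 3.016, S 1.000
→ C7H13O3S
Empirical-formula mass = 177.24 g/mol
n = 708 / 177.24 = 3.99 ≈ 4
Molecular formula = (C7H13O3S)×4 = C28H52O12S4

C28H52O12S4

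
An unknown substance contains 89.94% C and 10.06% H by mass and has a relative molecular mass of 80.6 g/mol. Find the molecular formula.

C6H8

Assume 100 g: 89.94 g C, 10.06 g H.
n(C) = 89.94/12.01 = 7.489, n(H) = 10.06/1.008 = 9.98
Ratios (÷ 7.489): C 1.000, H 1.333
Scaling by 3: C 3.00, H 4.00 → C3H4
Empirical-formula mass = 40.06 g/mol
n = 80.6 / 40.06 = 2.01 ≈ 2
Molecular formula = (C3H4)×2 = C6H8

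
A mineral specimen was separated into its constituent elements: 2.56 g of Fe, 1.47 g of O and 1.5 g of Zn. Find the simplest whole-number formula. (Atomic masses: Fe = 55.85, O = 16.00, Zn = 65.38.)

Moles — Fe: 2.56 / 55.85 = 0.04584 mol; O: 1.47 / 16.00 = 0.09187 mol; Zn: 1.5 / 65.38 = 0.02294 mol
Ratios (÷ 0.02294): Fe 1.998, O 4.005, Zn 1.000
→ Fe2O4Zn

Fe2O4Zn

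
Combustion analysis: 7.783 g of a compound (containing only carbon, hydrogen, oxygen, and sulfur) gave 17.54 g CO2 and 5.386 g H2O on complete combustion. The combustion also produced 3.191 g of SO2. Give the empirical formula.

C8H12OS

mol C = 17.54 / 44.01 = 0.3985; mass C = 0.3985 × 12.01 = 4.787 g
mol H = 2 × (5.386 / 18.02) = 0.5978; mass H = 0.5978 × 1.008 = 0.6026 g
mol S = 3.191 / 64.07 = 0.04980; mass S = 1.597 g
mass O = 7.783 − (6.986) = 0.7967 g → mol O = 0.04979
Divide by the smallest (0.04979 mol O): C 8.004, H 12.006, O 1.000, S 1.000
Ratio ≈ 8:12:1:1, so the empirical formula is C8H12OS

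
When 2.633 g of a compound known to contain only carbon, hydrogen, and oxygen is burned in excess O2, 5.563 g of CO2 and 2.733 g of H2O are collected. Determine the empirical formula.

C5H12O2

mol C = 5.563 / 44.01 = 0.1264; mass C = 0.1264 × 12.01 = 1.518 g
mol H = 2 × (2.733 / 18.02) = 0.3033; mass H = 0.3033 × 1.008 = 0.3058 g
mass O = 2.633 − (1.824) = 0.8091 g → mol O = 0.05057
Ratios (÷ 0.05057): C 2.499, H 5.998, O 1.000
Multiply by 2: C 5.00, H 12.00, O 2.00 → C5H12O2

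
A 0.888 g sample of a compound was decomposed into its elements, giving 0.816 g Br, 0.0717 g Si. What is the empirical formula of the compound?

Br4Si

Br: 0.816 g ÷ 79.90 g/mol = 0.01021 mol
Si: 0.0717 g ÷ 28.09 g/mol = 0.002553 mol
Smallest is Si at 0.002553 mol; normalising gives Br 4.001, Si 1.000
≈ 4:1 → Br4Si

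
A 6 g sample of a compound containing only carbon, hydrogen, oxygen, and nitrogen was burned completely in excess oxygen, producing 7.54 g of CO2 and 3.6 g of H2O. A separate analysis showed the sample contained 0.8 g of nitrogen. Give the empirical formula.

mol C = 7.54 / 44.01 = 0.1713; mass C = 0.1713 × 12.01 = 2.058 g
mol H = 2 × (3.6 / 18.02) = 0.3996; mass H = 0.3996 × 1.008 = 0.4028 g
mol N = 0.8 / 14.01 = 0.05710
mass O = 6 − (3.260) = 2.740 g → mol O = 0.1712
Ratios (÷ 0.0571): C 3.000, H 6.997, N 1.000, O 2.999
≈ 3:7:1:3 → C3H7NO3

C3H7NO3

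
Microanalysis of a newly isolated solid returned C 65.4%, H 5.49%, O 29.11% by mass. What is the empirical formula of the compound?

Assume 100 g: 65.4 g C, 5.49 g H, 29.11 g O.
Moles — C: 65.4 / 12.01 = 5.445 mol; H: 5.49 / 1.008 = 5.446 mol; O: 29.11 / 16.00 = 1.819 mol
Ratios (÷ 1.819): C 2.993, H 2.994, O 1.000
Ratio ≈ 3:3:1, so the empirical formula is C3H3O

C3H3O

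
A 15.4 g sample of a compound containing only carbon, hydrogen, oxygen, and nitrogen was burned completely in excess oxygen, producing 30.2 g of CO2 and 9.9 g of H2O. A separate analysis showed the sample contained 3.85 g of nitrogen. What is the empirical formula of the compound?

C5H8N2O

mol C = 30.2 / 44.01 = 0.6862; mass C = 0.6862 × 12.01 = 8.241 g
mol H = 2 × (9.9 / 18.02) = 1.099; mass H = 1.099 × 1.008 = 1.108 g
mol N = 3.85 / 14.01 = 0.2748
mass O = 15.4 − (13.20) = 2.201 g → mol O = 0.1376
Smallest is O at 0.1376 mol; normalising gives C 4.988, H 7.987, N 1.998, O 1.000
→ C5H8N2O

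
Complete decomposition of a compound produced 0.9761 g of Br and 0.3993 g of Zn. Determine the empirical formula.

Br2Zn

Moles — Br: 0.9761 / 79.90 = 0.01222 mol; Zn: 0.3993 / 65.38 = 0.006107 mol
Divide by the smallest (0.006107 mol Zn): Br 2.000, Zn 1.000
→ Br2Zn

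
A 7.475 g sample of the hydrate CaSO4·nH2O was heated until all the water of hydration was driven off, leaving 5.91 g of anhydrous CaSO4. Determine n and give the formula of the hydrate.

Mass of water lost = 7.475 − 5.91 = 1.565 g → 1.565 / 18.02 = 0.08685 mol H2O
Molar mass of CaSO4 = 136.15 g/mol → mol CaSO4 = 5.91 / 136.15 = 0.04341
n = 0.08685 / 0.04341 = 2.00 ≈ 2 → CaSO4·2H2O

CaSO4·2H2O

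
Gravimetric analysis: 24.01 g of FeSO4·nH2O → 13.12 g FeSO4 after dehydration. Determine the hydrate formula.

Mass of water lost = 24.01 − 13.12 = 10.89 g → 10.89 / 18.02 = 0.6043 mol H2O
Molar mass of FeSO4 = 151.92 g/mol → mol FeSO4 = 13.12 / 151.92 = 0.08636
n = 0.6043 / 0.08636 = 7.00 ≈ 7 → FeSO4·7H2O

FeSO4·7H2O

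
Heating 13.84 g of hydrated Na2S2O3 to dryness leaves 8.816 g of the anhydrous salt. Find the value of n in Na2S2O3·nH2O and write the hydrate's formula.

Mass of water lost = 13.84 − 8.816 = 5.024 g → 5.024 / 18.02 = 0.2788 mol H2O
Molar mass of Na2S2O3 = 158.12 g/mol → mol Na2S2O3 = 8.816 / 158.12 = 0.05576
n = 0.2788 / 0.05576 = 5.00 ≈ 5 → Na2S2O3·5H2O

Na2S2O3·5H2O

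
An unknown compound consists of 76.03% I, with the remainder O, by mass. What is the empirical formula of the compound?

I2O5

Assume 100 g: 76.03 g I, 23.97 g O.
I: 76.03 g ÷ 126.90 g/mol = 0.5991 mol
O: 23.97 g ÷ 16.00 g/mol = 1.498 mol
Smallest is I at 0.5991 mol; normalising gives I 1.000, O 2.500
×2: I 2.00, O 5.00 → I2O5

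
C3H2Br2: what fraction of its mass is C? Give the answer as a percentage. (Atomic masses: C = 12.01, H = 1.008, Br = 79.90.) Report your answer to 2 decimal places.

18.21%

Molar mass = 3(12.01) + 2(1.008) + 2(79.90) = 197.846 g/mol
Mass of C per mole = 3 × 12.01 = 36.030 g
% C = 36.030 / 197.846 × 100 = 18.21%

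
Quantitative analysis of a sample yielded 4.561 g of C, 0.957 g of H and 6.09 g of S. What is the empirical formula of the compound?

C2H5S

Moles — C: 4.561 / 12.01 = 0.3798 mol; H: 0.957 / 1.008 = 0.9494 mol; S: 6.09 / 32.07 = 0.1899 mol
Smallest is S at 0.1899 mol; normalising gives C 2.000, H 5.000, S 1.000
→ C2H5S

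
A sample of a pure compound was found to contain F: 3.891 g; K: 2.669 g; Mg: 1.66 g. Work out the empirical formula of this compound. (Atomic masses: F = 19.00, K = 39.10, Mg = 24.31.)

F3KMg

F: 3.891 g ÷ 19.00 g/mol = 0.2048 mol
K: 2.669 g ÷ 39.10 g/mol = 0.06826 mol
Mg: 1.66 g ÷ 24.31 g/mol = 0.06828 mol
Ratios (÷ 0.06826): F 3.000, K 1.000, Mg 1.000
→ F3KMg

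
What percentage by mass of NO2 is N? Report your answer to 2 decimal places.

30.45%

Molar mass = 1(14.01) + 2(16.00) = 46.010 g/mol
Mass of N per mole = 1 × 14.01 = 14.010 g
% N = 14.010 / 46.010 × 100 = 30.45%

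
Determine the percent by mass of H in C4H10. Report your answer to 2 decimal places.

Molar mass = 4(12.01) + 10(1.008) = 58.120 g/mol
Mass of H per mole = 10 × 1.008 = 10.080 g
% H = 10.080 / 58.120 × 100 = 17.34%

17.34%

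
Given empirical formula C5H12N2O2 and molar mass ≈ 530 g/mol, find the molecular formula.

Empirical-formula mass = 132.17 g/mol
n = 530 / 132.17 = 4.01 ≈ 4
Molecular formula = (C5H12N2O2)4 = C20H48N8O8

C20H48N8O8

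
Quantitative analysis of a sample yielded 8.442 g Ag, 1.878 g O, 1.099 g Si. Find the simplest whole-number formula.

Ag2O3Si

Ag: 8.442 g ÷ 107.87 g/mol = 0.07826 mol
O: 1.878 g ÷ 16.00 g/mol = 0.1174 mol
Si: 1.099 g ÷ 28.09 g/mol = 0.03912 mol
Divide by the smallest (0.03912 mol Si): Ag 2.000, O 3.000, Si 1.000
Ratio ≈ 2:3:1, so the empirical formula is Ag2O3Si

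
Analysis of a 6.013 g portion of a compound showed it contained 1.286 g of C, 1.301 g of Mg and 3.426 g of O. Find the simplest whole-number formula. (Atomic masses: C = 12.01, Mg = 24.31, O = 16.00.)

C2MgO4

Moles — C: 1.286 / 12.01 = 0.1071 mol; Mg: 1.301 / 24.31 = 0.05352 mol; O: 3.426 / 16.00 = 0.2141 mol
Smallest is Mg at 0.05352 mol; normalising gives C 2.001, Mg 1.000, O 4.001
→ C2MgO4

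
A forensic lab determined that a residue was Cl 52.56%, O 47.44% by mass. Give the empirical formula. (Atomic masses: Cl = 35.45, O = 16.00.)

Assume 100 g: 52.56 g Cl, 47.44 g O.
Cl: 52.56 g ÷ 35.45 g/mol = 1.483 mol
O: 47.44 g ÷ 16.00 g/mol = 2.965 mol
Divide by the smallest (1.483 mol Cl): Cl 1.000, O 2.000
Ratio ≈ 1:2, so the empirical formula is ClO2

ClO2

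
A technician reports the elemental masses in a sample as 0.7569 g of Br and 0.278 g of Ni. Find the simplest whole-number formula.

Br2Ni

Br: 0.7569 g ÷ 79.90 g/mol = 0.009473 mol
Ni: 0.278 g ÷ 58.69 g/mol = 0.004737 mol
Smallest is Ni at 0.004737 mol; normalising gives Br 2.000, Ni 1.000
→ Br2Ni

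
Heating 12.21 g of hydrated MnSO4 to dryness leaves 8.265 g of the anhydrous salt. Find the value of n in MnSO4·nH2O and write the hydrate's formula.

MnSO4·4H2O

Mass of water lost = 12.21 − 8.265 = 3.945 g → 3.945 / 18.02 = 0.2189 mol H2O
Molar mass of MnSO4 = 151.01 g/mol → mol MnSO4 = 8.265 / 151.01 = 0.05473
n = 0.2189 / 0.05473 = 4.00 ≈ 4 → MnSO4·4H2O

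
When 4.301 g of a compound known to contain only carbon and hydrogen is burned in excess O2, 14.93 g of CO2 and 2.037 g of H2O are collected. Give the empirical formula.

C3H2

mol C = 14.93 / 44.01 = 0.3392; mass C = 0.3392 × 12.01 = 4.074 g
mol H = 2 × (2.037 / 18.02) = 0.2261; mass H = 0.2261 × 1.008 = 0.2279 g
Smallest is H at 0.2261 mol; normalising gives C 1.501, H 1.000
Scaling by 2: C 3.00, H 2.00 → C3H2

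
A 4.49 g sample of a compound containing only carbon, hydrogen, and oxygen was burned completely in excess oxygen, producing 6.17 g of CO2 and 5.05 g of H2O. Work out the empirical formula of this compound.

CH4O

mol C = 6.17 / 44.01 = 0.1402; mass C = 0.1402 × 12.01 = 1.684 g
mol H = 2 × (5.05 / 18.02) = 0.5605; mass H = 0.5605 × 1.008 = 0.5650 g
mass O = 4.49 − (2.249) = 2.241 g → mol O = 0.1401
Smallest is O at 0.1401 mol; normalising gives C 1.001, H 4.001, O 1.000
→ CH4O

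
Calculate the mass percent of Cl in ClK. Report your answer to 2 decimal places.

47.55%

Molar mass = 1(35.45) + 1(39.10) = 74.550 g/mol
Mass of Cl per mole = 1 × 35.45 = 35.450 g
% Cl = 35.450 / 74.550 × 100 = 47.55%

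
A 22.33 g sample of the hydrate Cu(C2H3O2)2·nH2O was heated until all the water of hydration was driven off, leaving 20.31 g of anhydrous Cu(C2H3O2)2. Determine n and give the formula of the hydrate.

Mass of water lost = 22.33 − 20.31 = 2.02 g → 2.02 / 18.02 = 0.1121 mol H2O
Molar mass of Cu(C2H3O2)2 = 181.64 g/mol → mol Cu(C2H3O2)2 = 20.31 / 181.64 = 0.1118
n = 0.1121 / 0.1118 = 1.00 ≈ 1 → Cu(C2H3O2)2·H2O

Cu(C2H3O2)2·H2O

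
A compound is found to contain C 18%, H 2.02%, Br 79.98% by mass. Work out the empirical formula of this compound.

C3H4Br2

Assume 100 g: 18 g C, 2.02 g H, 79.98 g Br.
Moles — C: 18 / 12.01 = 1.499 mol; H: 2.02 / 1.008 = 2.004 mol; Br: 79.98 / 79.90 = 1.001 mol
Smallest is Br at 1.001 mol; normalising gives C 1.497, H 2.002, Br 1.000
Scaling by 2: C 2.99, H 4.00, Br 2.00 → C3H4Br2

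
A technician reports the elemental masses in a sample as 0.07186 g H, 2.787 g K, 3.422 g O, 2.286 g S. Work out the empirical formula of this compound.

n(H) = 0.07186/1.008 = 0.07129, n(K) = 2.787/39.10 = 0.07128, n(O) = 3.422/16.00 = 0.2139, n(S) = 2.286/32.07 = 0.07128
Divide by the smallest (0.07128 mol K): H 1.000, K 1.000, O 3.001, S 1.000
Ratio ≈ 1:1:3:1, so the empirical formula is HKO3S

HKO3S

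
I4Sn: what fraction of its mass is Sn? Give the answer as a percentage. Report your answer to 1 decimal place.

Molar mass = 4(126.90) + 1(118.71) = 626.310 g/mol
Mass of Sn per mole = 1 × 118.71 = 118.710 g
% Sn = 118.710 / 626.310 × 100 = 19.0%

19.0%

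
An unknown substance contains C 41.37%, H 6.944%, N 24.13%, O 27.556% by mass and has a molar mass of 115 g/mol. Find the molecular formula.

Assume 100 g: 41.37 g C, 6.944 g H, 24.13 g N, 27.556 g O.
Moles — C: 41.37 / 12.01 = 3.445 mol; H: 6.944 / 1.008 = 6.889 mol; N: 24.13 / 14.01 = 1.722 mol; O: 27.556 / 16.00 = 1.722 mol
Smallest is O at 1.722 mol; normalising gives C 2.000, H 4.000, N 1.000, O 1.000
Ratio ≈ 2:4:1:1, so the empirical formula is C2H4NO
Empirical-formula mass = 58.06 g/mol
n = 115 / 58.06 = 1.98 ≈ 2
Molecular formula = (C2H4NO)×2 = C4H8N2O2

C4H8N2O2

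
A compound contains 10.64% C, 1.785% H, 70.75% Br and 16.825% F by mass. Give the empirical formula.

CH2BrF

Assume 100 g: 10.64 g C, 1.785 g H, 70.75 g Br, 16.825 g F.
Moles — C: 10.64 / 12.01 = 0.8859 mol; H: 1.785 / 1.008 = 1.771 mol; Br: 70.75 / 79.90 = 0.8855 mol; F: 16.825 / 19.00 = 0.8855 mol
Divide by the smallest (0.8855 mol Br): C 1.001, H 2.000, Br 1.000, F 1.000
→ CH2BrF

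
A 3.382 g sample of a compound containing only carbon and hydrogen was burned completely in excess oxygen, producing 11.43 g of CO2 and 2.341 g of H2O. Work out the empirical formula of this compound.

mol C = 11.43 / 44.01 = 0.2597; mass C = 0.2597 × 12.01 = 3.119 g
mol H = 2 × (2.341 / 18.02) = 0.2598; mass H = 0.2598 × 1.008 = 0.2619 g
Ratios (÷ 0.2597): C 1.000, H 1.000
≈ 1:1 → CH

CH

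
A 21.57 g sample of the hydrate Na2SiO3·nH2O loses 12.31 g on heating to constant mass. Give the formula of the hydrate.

Mass of anhydrous Na2SiO3 = 21.57 − 12.31 = 9.26 g
mol H2O = 12.31 / 18.02 = 0.6831
Molar mass of Na2SiO3 = 122.07 g/mol → mol Na2SiO3 = 9.26 / 122.07 = 0.07586
n = 0.6831 / 0.07586 = 9.01 ≈ 9 → Na2SiO3·9H2O

Na2SiO3·9H2O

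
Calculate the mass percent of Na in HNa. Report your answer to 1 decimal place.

Molar mass = 1(1.008) + 1(22.99) = 23.998 g/mol
Mass of Na per mole = 1 × 22.99 = 22.990 g
% Na = 22.990 / 23.998 × 100 = 95.8%

95.8%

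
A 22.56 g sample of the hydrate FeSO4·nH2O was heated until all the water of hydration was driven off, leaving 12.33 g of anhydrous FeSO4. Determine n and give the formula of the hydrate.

Mass of water lost = 22.56 − 12.33 = 10.23 g → 10.23 / 18.02 = 0.5677 mol H2O
Molar mass of FeSO4 = 151.92 g/mol → mol FeSO4 = 12.33 / 151.92 = 0.08116
n = 0.5677 / 0.08116 = 6.99 ≈ 7 → FeSO4·7H2O

FeSO4·7H2O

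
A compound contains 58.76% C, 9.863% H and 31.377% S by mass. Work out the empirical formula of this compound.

Assume 100 g: 58.76 g C, 9.863 g H, 31.377 g S.
n(C) = 58.76/12.01 = 4.893, n(H) = 9.863/1.008 = 9.785, n(S) = 31.377/32.07 = 0.9784
Ratios (÷ 0.9784): C 5.001, H 10.001, S 1.000
→ C5H10S

C5H10S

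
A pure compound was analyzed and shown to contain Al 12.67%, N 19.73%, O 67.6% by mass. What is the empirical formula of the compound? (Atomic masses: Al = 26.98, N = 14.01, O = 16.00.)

AlN3O9

Assume 100 g: 12.67 g Al, 19.73 g N, 67.6 g O.
n(Al) = 12.67/26.98 = 0.4696, n(N) = 19.73/14.01 = 1.408, n(O) = 67.6/16.00 = 4.225
Divide by the smallest (0.4696 mol Al): Al 1.000, N 2.999, O 8.997
Ratio ≈ 1:3:9, so the empirical formula is AlN3O9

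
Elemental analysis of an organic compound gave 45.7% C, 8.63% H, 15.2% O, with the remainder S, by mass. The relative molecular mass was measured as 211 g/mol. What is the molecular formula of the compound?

Assume 100 g: 45.7 g C, 8.63 g H, 15.2 g O, 30.47 g S.
C: 45.7 g ÷ 12.01 g/mol = 3.805 mol
H: 8.63 g ÷ 1.008 g/mol = 8.562 mol
O: 15.2 g ÷ 16.00 g/mol = 0.95 mol
S: 30.47 g ÷ 32.07 g/mol = 0.9501 mol
Smallest is O at 0.95 mol; normalising gives C 4.005, H 9.012, O 1.000, S 1.000
≈ 4:9:1:1 → C4H9OS
Empirical-formula mass = 105.18 g/mol
n = 211 / 105.18 = 2.01 ≈ 2
Molecular formula = (C4H9OS)×2 = C8H18O2S2

C8H18O2S2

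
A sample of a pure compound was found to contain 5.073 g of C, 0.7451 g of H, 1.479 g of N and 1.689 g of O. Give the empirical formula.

n(C) = 5.073/12.01 = 0.4224, n(H) = 0.7451/1.008 = 0.7392, n(N) = 1.479/14.01 = 0.1056, n(O) = 1.689/16.00 = 0.1056
Ratios (÷ 0.1056): C 4.001, H 7.002, N 1.000, O 1.000
→ C4H7NO

C4H7NO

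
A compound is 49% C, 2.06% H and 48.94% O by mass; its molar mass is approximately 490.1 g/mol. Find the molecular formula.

Assume 100 g: 49 g C, 2.06 g H, 48.94 g O.
C: 49 g ÷ 12.01 g/mol = 4.08 mol
H: 2.06 g ÷ 1.008 g/mol = 2.044 mol
O: 48.94 g ÷ 16.00 g/mol = 3.059 mol
Smallest is H at 2.044 mol; normalising gives C 1.996, H 1.000, O 1.497
Scaling by 2: C 3.99, H 2.00, O 2.99 → C4H2O3
Empirical-formula mass = 98.06 g/mol
n = 490.1 / 98.06 = 5.00 ≈ 5
Molecular formula = (C4H2O3)×5 = C20H10O15

C20H10O15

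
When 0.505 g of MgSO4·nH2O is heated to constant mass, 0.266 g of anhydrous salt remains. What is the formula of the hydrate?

Mass of water lost = 0.505 − 0.266 = 0.239 g → 0.239 / 18.02 = 0.01326 mol H2O
Molar mass of MgSO4 = 120.38 g/mol → mol MgSO4 = 0.266 / 120.38 = 0.00221
n = 0.01326 / 0.00221 = 6.00 ≈ 6 → MgSO4·6H2O

MgSO4·6H2O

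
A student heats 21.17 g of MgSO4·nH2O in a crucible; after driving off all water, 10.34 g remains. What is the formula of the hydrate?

MgSO4·7H2O

Mass of water lost = 21.17 − 10.34 = 10.83 g → 10.83 / 18.02 = 0.601 mol H2O
Molar mass of MgSO4 = 120.38 g/mol → mol MgSO4 = 10.34 / 120.38 = 0.08589
n = 0.601 / 0.08589 = 7.00 ≈ 7 → MgSO4·7H2O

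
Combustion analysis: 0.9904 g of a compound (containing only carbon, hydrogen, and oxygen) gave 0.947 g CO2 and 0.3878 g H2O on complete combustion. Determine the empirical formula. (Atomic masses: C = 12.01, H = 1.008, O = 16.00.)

mol C = 0.947 / 44.01 = 0.02152; mass C = 0.02152 × 12.01 = 0.2584 g
mol H = 2 × (0.3878 / 18.02) = 0.04304; mass H = 0.04304 × 1.008 = 0.04339 g
mass O = 0.9904 − (0.3018) = 0.6886 g → mol O = 0.04304
Divide by the smallest (0.02152 mol C): C 1.000, H 2.000, O 2.000
Ratio ≈ 1:2:2, so the empirical formula is CH2O2

CH2O2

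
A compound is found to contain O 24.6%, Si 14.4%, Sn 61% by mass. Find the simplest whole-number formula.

O3SiSn

Assume 100 g: 24.6 g O, 14.4 g Si, 61 g Sn.
n(O) = 24.6/16.00 = 1.538, n(Si) = 14.4/28.09 = 0.5126, n(Sn) = 61/118.71 = 0.5139
Divide by the smallest (0.5126 mol Si): O 2.999, Si 1.000, Sn 1.002
→ O3SiSn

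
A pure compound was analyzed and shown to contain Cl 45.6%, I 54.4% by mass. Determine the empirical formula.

Assume 100 g: 45.6 g Cl, 54.4 g I.
n(Cl) = 45.6/35.45 = 1.286, n(I) = 54.4/126.90 = 0.4287
Divide by the smallest (0.4287 mol I): Cl 3.001, I 1.000
≈ 3:1 → Cl3I

Cl3I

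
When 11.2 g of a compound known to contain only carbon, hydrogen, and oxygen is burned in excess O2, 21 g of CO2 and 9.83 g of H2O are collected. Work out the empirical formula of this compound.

C7H16O4

mol C = 21 / 44.01 = 0.4772; mass C = 0.4772 × 12.01 = 5.731 g
mol H = 2 × (9.83 / 18.02) = 1.091; mass H = 1.091 × 1.008 = 1.100 g
mass O = 11.2 − (6.830) = 4.370 g → mol O = 0.2731
Divide by the smallest (0.2731 mol O): C 1.747, H 3.995, O 1.000
Scaling by 4: C 6.99, H 15.98, O 4.00 → C7H16O4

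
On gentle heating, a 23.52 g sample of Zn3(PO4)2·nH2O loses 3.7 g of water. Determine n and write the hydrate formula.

Mass of anhydrous Zn3(PO4)2 = 23.52 − 3.7 = 19.82 g
mol H2O = 3.7 / 18.02 = 0.2053
Molar mass of Zn3(PO4)2 = 386.08 g/mol → mol Zn3(PO4)2 = 19.82 / 386.08 = 0.05134
n = 0.2053 / 0.05134 = 4.00 ≈ 4 → Zn3(PO4)2·4H2O

Zn3(PO4)2·4H2O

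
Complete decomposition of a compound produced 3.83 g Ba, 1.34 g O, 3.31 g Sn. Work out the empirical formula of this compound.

BaO3Sn

n(Ba) = 3.83/137.33 = 0.02789, n(O) = 1.34/16.00 = 0.08375, n(Sn) = 3.31/118.71 = 0.02788
Divide by the smallest (0.02788 mol Sn): Ba 1.000, O 3.004, Sn 1.000
≈ 1:3:1 → BaO3Sn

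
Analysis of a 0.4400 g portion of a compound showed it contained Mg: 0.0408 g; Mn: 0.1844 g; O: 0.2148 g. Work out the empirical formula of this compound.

MgMn2O8

Mg: 0.0408 g ÷ 24.31 g/mol = 0.001678 mol
Mn: 0.1844 g ÷ 54.94 g/mol = 0.003356 mol
O: 0.2148 g ÷ 16.00 g/mol = 0.01342 mol
Ratios (÷ 0.001678): Mg 1.000, Mn 2.000, O 7.999
→ MgMn2O8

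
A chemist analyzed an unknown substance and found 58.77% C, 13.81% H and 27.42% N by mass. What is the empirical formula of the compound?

C5H14N2

Assume 100 g: 58.77 g C, 13.81 g H, 27.42 g N.
C: 58.77 g ÷ 12.01 g/mol = 4.893 mol
H: 13.81 g ÷ 1.008 g/mol = 13.7 mol
N: 27.42 g ÷ 14.01 g/mol = 1.957 mol
Smallest is N at 1.957 mol; normalising gives C 2.500, H 7.000, N 1.000
Multiply by 2: C 5.00, H 14.00, N 2.00 → C5H14N2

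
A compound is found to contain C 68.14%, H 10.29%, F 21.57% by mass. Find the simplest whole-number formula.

C5H9F

Assume 100 g: 68.14 g C, 10.29 g H, 21.57 g F.
n(C) = 68.14/12.01 = 5.674, n(H) = 10.29/1.008 = 10.21, n(F) = 21.57/19.00 = 1.135
Divide by the smallest (1.135 mol F): C 4.998, H 8.992, F 1.000
Ratio ≈ 5:9:1, so the empirical formula is C5H9F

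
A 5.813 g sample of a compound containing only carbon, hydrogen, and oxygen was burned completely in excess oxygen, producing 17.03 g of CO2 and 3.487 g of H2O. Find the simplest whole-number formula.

mol C = 17.03 / 44.01 = 0.3870; mass C = 0.3870 × 12.01 = 4.647 g
mol H = 2 × (3.487 / 18.02) = 0.3870; mass H = 0.3870 × 1.008 = 0.3901 g
mass O = 5.813 − (5.037) = 0.7755 g → mol O = 0.04847
Smallest is O at 0.04847 mol; normalising gives C 7.983, H 7.985, O 1.000
Ratio ≈ 8:8:1, so the empirical formula is C8H8O

C8H8O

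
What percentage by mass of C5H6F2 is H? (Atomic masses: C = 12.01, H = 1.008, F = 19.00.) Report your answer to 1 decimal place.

Molar mass = 5(12.01) + 6(1.008) + 2(19.00) = 104.098 g/mol
Mass of H per mole = 6 × 1.008 = 6.048 g
% H = 6.048 / 104.098 × 100 = 5.8%

5.8%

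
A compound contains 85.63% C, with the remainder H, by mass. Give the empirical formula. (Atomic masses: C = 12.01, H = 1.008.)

Assume 100 g: 85.63 g C, 14.37 g H.
n(C) = 85.63/12.01 = 7.13, n(H) = 14.37/1.008 = 14.26
Divide by the smallest (7.13 mol C): C 1.000, H 1.999
≈ 1:2 → CH2

CH2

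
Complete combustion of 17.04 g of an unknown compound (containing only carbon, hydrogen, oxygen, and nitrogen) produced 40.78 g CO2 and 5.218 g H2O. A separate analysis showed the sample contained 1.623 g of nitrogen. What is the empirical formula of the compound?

C8H5NO2

mol C = 40.78 / 44.01 = 0.9266; mass C = 0.9266 × 12.01 = 11.13 g
mol H = 2 × (5.218 / 18.02) = 0.5791; mass H = 0.5791 × 1.008 = 0.5838 g
mol N = 1.623 / 14.01 = 0.1158
mass O = 17.04 − (13.34) = 3.705 g → mol O = 0.2315
Ratios (÷ 0.1158): C 7.999, H 4.999, N 1.000, O 1.999
→ C8H5NO2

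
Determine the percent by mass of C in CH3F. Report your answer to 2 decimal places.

35.29%

Molar mass = 1(12.01) + 3(1.008) + 1(19.00) = 34.034 g/mol
Mass of C per mole = 1 × 12.01 = 12.010 g
% C = 12.010 / 34.034 × 100 = 35.29%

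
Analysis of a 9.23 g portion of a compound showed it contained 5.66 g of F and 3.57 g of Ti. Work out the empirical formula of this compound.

F4Ti

n(F) = 5.66/19.00 = 0.2979, n(Ti) = 3.57/47.87 = 0.07458
Smallest is Ti at 0.07458 mol; normalising gives F 3.994, Ti 1.000
→ F4Ti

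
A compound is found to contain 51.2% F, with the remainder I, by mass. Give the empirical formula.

F7I

Assume 100 g: 51.2 g F, 48.8 g I.
n(F) = 51.2/19.00 = 2.695, n(I) = 48.8/126.90 = 0.3846
Ratios (÷ 0.3846): F 7.007, I 1.000
≈ 7:1 → F7I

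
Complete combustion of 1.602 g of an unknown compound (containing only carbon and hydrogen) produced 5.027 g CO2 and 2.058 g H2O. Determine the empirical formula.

CH2

mol C = 5.027 / 44.01 = 0.1142; mass C = 0.1142 × 12.01 = 1.372 g
mol H = 2 × (2.058 / 18.02) = 0.2284; mass H = 0.2284 × 1.008 = 0.2302 g
Divide by the smallest (0.1142 mol C): C 1.000, H 2.000
Ratio ≈ 1:2, so the empirical formula is CH2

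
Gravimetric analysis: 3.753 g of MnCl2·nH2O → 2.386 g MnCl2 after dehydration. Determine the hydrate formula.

MnCl2·4H2O

Mass of water lost = 3.753 − 2.386 = 1.367 g → 1.367 / 18.02 = 0.07586 mol H2O
Molar mass of MnCl2 = 125.84 g/mol → mol MnCl2 = 2.386 / 125.84 = 0.01896
n = 0.07586 / 0.01896 = 4.00 ≈ 4 → MnCl2·4H2O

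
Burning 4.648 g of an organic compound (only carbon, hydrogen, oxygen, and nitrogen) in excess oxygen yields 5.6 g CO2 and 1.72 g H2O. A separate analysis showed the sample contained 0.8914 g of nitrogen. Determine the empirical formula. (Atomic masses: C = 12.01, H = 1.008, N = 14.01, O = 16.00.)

mol C = 5.6 / 44.01 = 0.1272; mass C = 0.1272 × 12.01 = 1.528 g
mol H = 2 × (1.72 / 18.02) = 0.1909; mass H = 0.1909 × 1.008 = 0.1924 g
mol N = 0.8914 / 14.01 = 0.06363
mass O = 4.648 − (2.612) = 2.036 g → mol O = 0.1272
Ratios (÷ 0.06363): C 2.000, H 3.000, N 1.000, O 2.000
≈ 2:3:1:2 → C2H3NO2

C2H3NO2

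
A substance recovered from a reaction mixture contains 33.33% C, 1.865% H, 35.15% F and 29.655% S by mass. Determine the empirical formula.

C3H2F2S

Assume 100 g: 33.33 g C, 1.865 g H, 35.15 g F, 29.655 g S.
n(C) = 33.33/12.01 = 2.775, n(H) = 1.865/1.008 = 1.85, n(F) = 35.15/19.00 = 1.85, n(S) = 29.655/32.07 = 0.9247
Smallest is S at 0.9247 mol; normalising gives C 3.001, H 2.001, F 2.001, S 1.000
≈ 3:2:2:1 → C3H2F2S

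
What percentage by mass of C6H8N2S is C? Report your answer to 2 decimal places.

51.39%

Molar mass = 6(12.01) + 8(1.008) + 2(14.01) + 1(32.07) = 140.214 g/mol
Mass of C per mole = 6 × 12.01 = 72.060 g
% C = 72.060 / 140.214 × 100 = 51.39%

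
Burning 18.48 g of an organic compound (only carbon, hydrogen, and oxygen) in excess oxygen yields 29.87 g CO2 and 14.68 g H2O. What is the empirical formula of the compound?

mol C = 29.87 / 44.01 = 0.6787; mass C = 0.6787 × 12.01 = 8.151 g
mol H = 2 × (14.68 / 18.02) = 1.629; mass H = 1.629 × 1.008 = 1.642 g
mass O = 18.48 − (9.794) = 8.686 g → mol O = 0.5429
Ratios (÷ 0.5429): C 1.250, H 3.001, O 1.000
×4: C 5.00, H 12.00, O 4.00 → C5H12O4

C5H12O4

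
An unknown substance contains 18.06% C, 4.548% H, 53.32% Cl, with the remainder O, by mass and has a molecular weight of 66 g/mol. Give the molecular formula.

Assume 100 g: 18.06 g C, 4.548 g H, 53.32 g Cl, 24.072 g O.
n(C) = 18.06/12.01 = 1.504, n(H) = 4.548/1.008 = 4.512, n(Cl) = 53.32/35.45 = 1.504, n(O) = 24.072/16.00 = 1.504
Smallest is C at 1.504 mol; normalising gives C 1.000, H 3.000, Cl 1.000, O 1.001
Ratio ≈ 1:3:1:1, so the empirical formula is CH3ClO
Empirical-formula mass = 66.48 g/mol
n = 66 / 66.48 = 0.99 ≈ 1
Molecular formula = empirical formula = CH3ClO

CH3ClO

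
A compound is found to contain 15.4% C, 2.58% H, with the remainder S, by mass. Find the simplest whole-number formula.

Assume 100 g: 15.4 g C, 2.58 g H, 82.02 g S.
Moles — C: 15.4 / 12.01 = 1.282 mol; H: 2.58 / 1.008 = 2.56 mol; S: 82.02 / 32.07 = 2.558 mol
Ratios (÷ 1.282): C 1.000, H 1.996, S 1.995
≈ 1:2:2 → CH2S2

CH2S2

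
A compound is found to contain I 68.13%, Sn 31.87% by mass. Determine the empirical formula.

I2Sn

Assume 100 g: 68.13 g I, 31.87 g Sn.
Moles — I: 68.13 / 126.90 = 0.5369 mol; Sn: 31.87 / 118.71 = 0.2685 mol
Smallest is Sn at 0.2685 mol; normalising gives I 2.000, Sn 1.000
≈ 2:1 → I2Sn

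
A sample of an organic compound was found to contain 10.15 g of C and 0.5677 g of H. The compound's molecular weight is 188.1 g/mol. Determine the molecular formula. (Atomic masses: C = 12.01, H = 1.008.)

Moles — C: 10.15 / 12.01 = 0.8451 mol; H: 0.5677 / 1.008 = 0.5632 mol
Smallest is H at 0.5632 mol; normalising gives C 1.501, H 1.000
Multiply by 2: C 3.00, H 2.00 → C3H2
Empirical-formula mass = 38.05 g/mol
n = 188.1 / 38.05 = 4.94 ≈ 5
Molecular formula = (C3H2)×5 = C15H10

C15H10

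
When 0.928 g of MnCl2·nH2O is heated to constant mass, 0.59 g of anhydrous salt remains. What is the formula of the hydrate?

MnCl2·4H2O

Mass of water lost = 0.928 − 0.59 = 0.338 g → 0.338 / 18.02 = 0.01876 mol H2O
Molar mass of MnCl2 = 125.84 g/mol → mol MnCl2 = 0.59 / 125.84 = 0.004688
n = 0.01876 / 0.004688 = 4.00 ≈ 4 → MnCl2·4H2O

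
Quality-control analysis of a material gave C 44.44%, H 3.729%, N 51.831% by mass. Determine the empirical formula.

Assume 100 g: 44.44 g C, 3.729 g H, 51.831 g N.
n(C) = 44.44/12.01 = 3.7, n(H) = 3.729/1.008 = 3.699, n(N) = 51.831/14.01 = 3.7
Smallest is H at 3.699 mol; normalising gives C 1.000, H 1.000, N 1.000
Ratio ≈ 1:1:1, so the empirical formula is CHN

CHN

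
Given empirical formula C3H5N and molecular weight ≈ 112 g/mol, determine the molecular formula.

Empirical-formula mass = 55.08 g/mol
n = 112 / 55.08 = 2.03 ≈ 2
Molecular formula = (C3H5N)2 = C6H10N2

C6H10N2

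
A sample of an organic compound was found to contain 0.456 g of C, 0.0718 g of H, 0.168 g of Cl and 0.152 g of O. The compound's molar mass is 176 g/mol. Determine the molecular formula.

C8H15ClO2

Moles — C: 0.456 / 12.01 = 0.03797 mol; H: 0.0718 / 1.008 = 0.07123 mol; Cl: 0.168 / 35.45 = 0.004739 mol; O: 0.152 / 16.00 = 0.0095 mol
Divide by the smallest (0.004739 mol Cl): C 8.012, H 15.030, Cl 1.000, O 2.005
→ C8H15ClO2
Empirical-formula mass = 178.65 g/mol
n = 176 / 178.65 = 0.99 ≈ 1
Molecular formula = empirical formula = C8H15ClO2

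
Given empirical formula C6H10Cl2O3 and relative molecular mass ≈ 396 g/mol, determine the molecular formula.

Empirical-formula mass = 201.04 g/mol
n = 396 / 201.04 = 1.97 ≈ 2
Molecular formula = (C6H10Cl2O3)2 = C12H20Cl4O6

C12H20Cl4O6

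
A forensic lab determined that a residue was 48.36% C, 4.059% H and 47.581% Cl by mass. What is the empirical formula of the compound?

Assume 100 g: 48.36 g C, 4.059 g H, 47.581 g Cl.
n(C) = 48.36/12.01 = 4.027, n(H) = 4.059/1.008 = 4.027, n(Cl) = 47.581/35.45 = 1.342
Smallest is Cl at 1.342 mol; normalising gives C 3.000, H 3.000, Cl 1.000
Ratio ≈ 3:3:1, so the empirical formula is C3H3Cl

C3H3Cl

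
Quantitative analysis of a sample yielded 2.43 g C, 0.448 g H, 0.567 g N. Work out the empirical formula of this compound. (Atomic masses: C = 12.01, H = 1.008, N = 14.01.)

Moles — C: 2.43 / 12.01 = 0.2023 mol; H: 0.448 / 1.008 = 0.4444 mol; N: 0.567 / 14.01 = 0.04047 mol
Divide by the smallest (0.04047 mol N): C 4.999, H 10.982, N 1.000
→ C5H11N

C5H11N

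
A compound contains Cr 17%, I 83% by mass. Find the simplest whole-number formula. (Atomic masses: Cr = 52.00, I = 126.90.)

CrI2

Assume 100 g: 17 g Cr, 83 g I.
Cr: 17 g ÷ 52.00 g/mol = 0.3269 mol
I: 83 g ÷ 126.90 g/mol = 0.6541 mol
Divide by the smallest (0.3269 mol Cr): Cr 1.000, I 2.001
≈ 1:2 → CrI2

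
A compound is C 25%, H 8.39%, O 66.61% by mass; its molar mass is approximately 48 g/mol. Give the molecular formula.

Assume 100 g: 25 g C, 8.39 g H, 66.61 g O.
C: 25 g ÷ 12.01 g/mol = 2.082 mol
H: 8.39 g ÷ 1.008 g/mol = 8.323 mol
O: 66.61 g ÷ 16.00 g/mol = 4.163 mol
Divide by the smallest (2.082 mol C): C 1.000, H 3.999, O 2.000
→ CH4O2
Empirical-formula mass = 48.04 g/mol
n = 48 / 48.04 = 1.00 ≈ 1
Molecular formula = empirical formula = CH4O2

CH4O2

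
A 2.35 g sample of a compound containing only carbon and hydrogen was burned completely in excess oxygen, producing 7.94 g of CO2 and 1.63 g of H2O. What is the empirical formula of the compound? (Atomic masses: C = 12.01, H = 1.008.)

CH

mol C = 7.94 / 44.01 = 0.1804; mass C = 0.1804 × 12.01 = 2.167 g
mol H = 2 × (1.63 / 18.02) = 0.1809; mass H = 0.1809 × 1.008 = 0.1824 g
Smallest is C at 0.1804 mol; normalising gives C 1.000, H 1.003
→ CH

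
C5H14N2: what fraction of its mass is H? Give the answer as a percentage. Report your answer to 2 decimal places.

Molar mass = 5(12.01) + 14(1.008) + 2(14.01) = 102.182 g/mol
Mass of H per mole = 14 × 1.008 = 14.112 g
% H = 14.112 / 102.182 × 100 = 13.81%

13.81%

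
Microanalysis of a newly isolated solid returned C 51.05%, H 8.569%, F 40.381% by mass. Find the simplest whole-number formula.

C2H4F

Assume 100 g: 51.05 g C, 8.569 g H, 40.381 g F.
Moles — C: 51.05 / 12.01 = 4.251 mol; H: 8.569 / 1.008 = 8.501 mol; F: 40.381 / 19.00 = 2.125 mol
Smallest is F at 2.125 mol; normalising gives C 2.000, H 4.000, F 1.000
→ C2H4F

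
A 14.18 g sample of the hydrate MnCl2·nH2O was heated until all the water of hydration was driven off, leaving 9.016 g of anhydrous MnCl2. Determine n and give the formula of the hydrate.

Mass of water lost = 14.18 − 9.016 = 5.164 g → 5.164 / 18.02 = 0.2866 mol H2O
Molar mass of MnCl2 = 125.84 g/mol → mol MnCl2 = 9.016 / 125.84 = 0.07165
n = 0.2866 / 0.07165 = 4.00 ≈ 4 → MnCl2·4H2O

MnCl2·4H2O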